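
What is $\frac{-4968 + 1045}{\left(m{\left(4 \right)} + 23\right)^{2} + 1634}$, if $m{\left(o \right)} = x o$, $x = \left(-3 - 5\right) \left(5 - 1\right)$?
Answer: $- \frac{3923}{12659} \approx -0.3099$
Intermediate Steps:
$x = -32$ ($x = \left(-8\right) 4 = -32$)
$m{\left(o \right)} = - 32 o$
$\frac{-4968 + 1045}{\left(m{\left(4 \right)} + 23\right)^{2} + 1634} = \frac{-4968 + 1045}{\left(\left(-32\right) 4 + 23\right)^{2} + 1634} = - \frac{3923}{\left(-128 + 23\right)^{2} + 1634} = - \frac{3923}{\left(-105\right)^{2} + 1634} = - \frac{3923}{11025 + 1634} = - \frac{3923}{12659}$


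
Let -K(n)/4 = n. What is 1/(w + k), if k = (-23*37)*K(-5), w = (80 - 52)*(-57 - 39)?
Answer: -1/19708 ≈ -5.0741e-5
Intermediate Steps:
K(n) = -4*n
w = -2688 (w = 28*(-96) = -2688)
k = -17020 (k = (-23*37)*(-4*(-5)) = -851*20 = -17020)
1/(w + k) = 1/(-2688 - 17020) = 1/(-19708) = -1/19708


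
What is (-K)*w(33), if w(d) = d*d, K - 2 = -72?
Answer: 76230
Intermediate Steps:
K = -70 (K = 2 - 72 = -70)
w(d) = d²
(-K)*w(33) = -1*(-70)*33² = 70*1089 = 76230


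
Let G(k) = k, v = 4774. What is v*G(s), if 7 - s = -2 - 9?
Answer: 85932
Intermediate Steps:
s = 18 (s = 7 - (-2 - 9) = 7 - 1*(-11) = 7 + 11 = 18)
v*G(s) = 4774*18 = 85932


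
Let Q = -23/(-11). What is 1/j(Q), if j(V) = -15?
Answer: -1/15 ≈ -0.066667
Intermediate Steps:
Q = 23/11 (Q = -23*(-1/11) = 23/11 ≈ 2.0909)
1/j(Q) = 1/(-15) = -1/15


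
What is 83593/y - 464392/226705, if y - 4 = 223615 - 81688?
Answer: -46960669887/32176467355 ≈ -1.4595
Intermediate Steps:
y = 141931 (y = 4 + (223615 - 81688) = 4 + 141927 = 141931)
83593/y - 464392/226705 = 83593/141931 - 464392/226705 = -46960669887/32176467355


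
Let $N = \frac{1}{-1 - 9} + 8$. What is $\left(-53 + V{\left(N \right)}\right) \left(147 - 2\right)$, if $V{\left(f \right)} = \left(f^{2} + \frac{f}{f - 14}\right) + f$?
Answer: $\frac{2833039}{1220} \approx 2322.2$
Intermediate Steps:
$N = \frac{79}{10}$ ($N = \frac{1}{-10} + 8 = - \frac{1}{10} + 8 = \frac{79}{10} \approx 7.9$)
$V{\left(f \right)} = f + f^{2} + \frac{f}{-14 + f}$ ($V{\left(f \right)} = \left(f^{2} + \frac{f}{-14 + f}\right) + f = f + f^{2} + \frac{f}{-14 + f}$)
$\left(-53 + V{\left(N \right)}\right) \left(147 - 2\right) = \left(-53 + \frac{79 \left(-13 + \left(\frac{79}{10}\right)^{2} - \frac{1027}{10}\right)}{10 \left(-14 + \frac{79}{10}\right)}\right) \left(147 - 2\right) = \left(-53 + \frac{79 \left(-13 + \frac{6241}{100} - \frac{1027}{10}\right)}{10 \left(- \frac{61}{10}\right)}\right) 145 = \left(-53 + \frac{79}{10} \left(- \frac{10}{61}\right) \left(- \frac{5329}{100}\right)\right) 145 = \left(-53 + \frac{420991}{6100}\right) 145 = \frac{97691}{6100} \cdot 145 = \frac{2833039}{1220}$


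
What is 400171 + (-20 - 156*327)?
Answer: 349139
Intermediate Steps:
400171 + (-20 - 156*327) = 400171 + (-20 - 51012) = 400171 - 51032 = 349139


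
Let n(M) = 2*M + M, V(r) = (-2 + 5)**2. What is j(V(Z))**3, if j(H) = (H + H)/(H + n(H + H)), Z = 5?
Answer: 8/343 ≈ 0.023324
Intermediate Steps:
V(r) = 9 (V(r) = 3**2 = 9)
n(M) = 3*M
j(H) = 2/7 (j(H) = (H + H)/(H + 3*(H + H)) = (2*H)/(H + 3*(2*H)) = (2*H)/(H + 6*H) = (2*H)/((7*H)) = (2*H)*(1/(7*H)) = 2/7)
j(V(Z))**3 = (2/7)**3 = 8/343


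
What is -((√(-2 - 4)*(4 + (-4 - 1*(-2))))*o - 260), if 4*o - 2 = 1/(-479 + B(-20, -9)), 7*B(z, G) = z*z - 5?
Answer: 260 - 5909*I*√6/5916 ≈ 260.0 - 2.4466*I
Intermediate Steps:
B(z, G) = -5/7 + z²/7 (B(z, G) = (z*z - 5)/7 = (z² - 5)/7 = (-5 + z²)/7 = -5/7 + z²/7)
o = 5909/11832 (o = ½ + 1/(4*(-479 + (-5/7 + (⅐)*(-20)²))) = ½ + 1/(4*(-479 + (-5/7 + (⅐)*400))) = ½ + 1/(4*(-479 + (-5/7 + 400/7))) = ½ + 1/(4*(-479 + 395/7)) = ½ + 1/(4*(-2958/7)) = ½ + (¼)*(-7/2958) = ½ - 7/11832 = 5909/11832 ≈ 0.49941)
-((√(-2 - 4)*(4 + (-4 - 1*(-2))))*o - 260) = -((√(-2 - 4)*(4 + (-4 - 1*(-2))))*(5909/11832) - 260) = -((√(-6)*(4 + (-4 + 2)))*(5909/11832) - 260) = -(((I*√6)*(4 - 2))*(5909/11832) - 260) = -(((I*√6)*2)*(5909/11832) - 260) = -((2*I*√6)*(5909/11832) - 260) = -(5909*I*√6/5916 - 260) = -(-260 + 5909*I*√6/5916) = 260 - 5909*I*√6/5916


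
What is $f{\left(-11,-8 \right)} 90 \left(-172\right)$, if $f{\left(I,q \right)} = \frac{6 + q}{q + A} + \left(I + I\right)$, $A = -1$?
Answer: $337120$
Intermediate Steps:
$f{\left(I,q \right)} = 2 I + \frac{6 + q}{-1 + q}$ ($f{\left(I,q \right)} = \frac{6 + q}{q - 1} + \left(I + I\right) = \frac{6 + q}{-1 + q} + 2 I = 2 I + \frac{6 + q}{-1 + q}$)
$f{\left(-11,-8 \right)} 90 \left(-172\right) = \frac{6 - 8 - -22 + 2 \left(-11\right) \left(-8\right)}{-1 - 8} \cdot 90 \left(-172\right) = \frac{6 - 8 + 22 + 176}{-9} \cdot 90 \left(-172\right) = \left(- \frac{1}{9}\right) 196 \cdot 90 \left(-172\right) = \left(- \frac{196}{9}\right) 90 \left(-172\right) = \left(-1960\right) \left(-172\right) = 337120$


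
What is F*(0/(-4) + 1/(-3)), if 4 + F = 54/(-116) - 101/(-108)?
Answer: 11057/9396 ≈ 1.1768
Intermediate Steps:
F = -11057/3132 (F = -4 + (54/(-116) - 101/(-108)) = -4 + (54*(-1/116) - 101*(-1/108)) = -4 + (-27/58 + 101/108) = -4 + 1471/3132 = -11057/3132 ≈ -3.5303)
F*(0/(-4) + 1/(-3)) = -11057*(0/(-4) + 1/(-3))/3132 = -11057*(0*(-1/4) + 1*(-1/3))/3132 = -11057*(0 - 1/3)/3132 = -11057/3132*(-1/3) = 11057/9396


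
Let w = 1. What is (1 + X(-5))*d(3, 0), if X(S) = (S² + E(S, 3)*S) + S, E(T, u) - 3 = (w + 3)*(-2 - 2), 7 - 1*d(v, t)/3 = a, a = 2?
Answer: 1290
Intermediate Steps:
d(v, t) = 15 (d(v, t) = 21 - 3*2 = 21 - 6 = 15)
E(T, u) = -13 (E(T, u) = 3 + (1 + 3)*(-2 - 2) = 3 + 4*(-4) = 3 - 16 = -13)
X(S) = S² - 12*S (X(S) = (S² - 13*S) + S = S² - 12*S)
(1 + X(-5))*d(3, 0) = (1 - 5*(-12 - 5))*15 = (1 - 5*(-17))*15 = (1 + 85)*15 = 86*15 = 1290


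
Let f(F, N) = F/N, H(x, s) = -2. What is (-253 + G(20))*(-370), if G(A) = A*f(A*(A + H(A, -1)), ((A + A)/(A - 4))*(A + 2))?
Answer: 496910/11 ≈ 45174.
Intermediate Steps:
G(A) = A*(-4 + A)*(-2 + A)/(2*(2 + A)) (G(A) = A*((A*(A - 2))/((((A + A)/(A - 4))*(A + 2)))) = A*((A*(-2 + A))/((((2*A)/(-4 + A))*(2 + A)))) = A*((A*(-2 + A))/(((2*A/(-4 + A))*(2 + A)))) = A*((A*(-2 + A))/((2*A*(2 + A)/(-4 + A)))) = A*((A*(-2 + A))*((-4 + A)/(2*A*(2 + A)))) = A*((-4 + A)*(-2 + A)/(2*(2 + A))) = A*(-4 + A)*(-2 + A)/(2*(2 + A)))
(-253 + G(20))*(-370) = (-253 + (½)*20*(-4 + 20)*(-2 + 20)/(2 + 20))*(-370) = (-253 + (½)*20*16*18/22)*(-370) = (-253 + (½)*20*(1/22)*16*18)*(-370) = (-253 + 1440/11)*(-370) = -1343/11*(-370) = 496910/11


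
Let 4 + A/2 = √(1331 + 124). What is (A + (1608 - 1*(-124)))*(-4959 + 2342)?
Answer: -4511708 - 5234*√1455 ≈ -4.7114e+6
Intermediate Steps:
A = -8 + 2*√1455 (A = -8 + 2*√(1331 + 124) = -8 + 2*√1455 ≈ 68.289)
(A + (1608 - 1*(-124)))*(-4959 + 2342) = ((-8 + 2*√1455) + (1608 - 1*(-124)))*(-4959 + 2342) = ((-8 + 2*√1455) + (1608 + 124))*(-2617) = ((-8 + 2*√1455) + 1732)*(-2617) = (1724 + 2*√1455)*(-2617) = -4511708 - 5234*√1455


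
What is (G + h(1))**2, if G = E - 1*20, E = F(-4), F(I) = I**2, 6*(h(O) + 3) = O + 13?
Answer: 196/9 ≈ 21.778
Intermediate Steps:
h(O) = -5/6 + O/6 (h(O) = -3 + (O + 13)/6 = -3 + (13 + O)/6 = -3 + (13/6 + O/6) = -5/6 + O/6)
E = 16 (E = (-4)**2 = 16)
G = -4 (G = 16 - 1*20 = 16 - 20 = -4)
(G + h(1))**2 = (-4 + (-5/6 + (1/6)*1))**2 = (-4 + (-5/6 + 1/6))**2 = (-4 - 2/3)**2 = (-14/3)**2 = 196/9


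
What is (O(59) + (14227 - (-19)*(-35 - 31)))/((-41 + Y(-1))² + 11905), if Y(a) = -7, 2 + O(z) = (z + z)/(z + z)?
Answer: 12972/14209 ≈ 0.91294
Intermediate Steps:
O(z) = -1 (O(z) = -2 + (z + z)/(z + z) = -2 + (2*z)/((2*z)) = -2 + (2*z)*(1/(2*z)) = -2 + 1 = -1)
(O(59) + (14227 - (-19)*(-35 - 31)))/((-41 + Y(-1))² + 11905) = (-1 + (14227 - (-19)*(-35 - 31)))/((-41 - 7)² + 11905) = (-1 + (14227 - (-19)*(-66)))/((-48)² + 11905) = (-1 + (14227 - 1*1254))/(2304 + 11905) = (-1 + (14227 - 1254))/14209 = (-1 + 12973)*(1/14209) = 12972*(1/14209) = 12972/14209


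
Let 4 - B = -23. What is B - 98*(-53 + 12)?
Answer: 4045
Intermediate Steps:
B = 27 (B = 4 - 1*(-23) = 4 + 23 = 27)
B - 98*(-53 + 12) = 27 - 98*(-53 + 12) = 27 - 98*(-41) = 27 + 4018 = 4045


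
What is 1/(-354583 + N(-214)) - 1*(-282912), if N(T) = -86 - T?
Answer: 100279572959/354455 ≈ 2.8291e+5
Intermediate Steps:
1/(-354583 + N(-214)) - 1*(-282912) = 1/(-354583 + (-86 - 1*(-214))) - 1*(-282912) = 1/(-354583 + (-86 + 214)) + 282912 = 1/(-354583 + 128) + 282912 = 1/(-354455) + 282912 = -1/354455 + 282912 = 100279572959/354455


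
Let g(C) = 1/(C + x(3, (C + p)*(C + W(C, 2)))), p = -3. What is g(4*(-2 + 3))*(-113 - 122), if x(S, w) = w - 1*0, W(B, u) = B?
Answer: -235/12 ≈ -19.583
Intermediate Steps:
x(S, w) = w (x(S, w) = w + 0 = w)
g(C) = 1/(C + 2*C*(-3 + C)) (g(C) = 1/(C + (C - 3)*(C + C)) = 1/(C + (-3 + C)*(2*C)) = 1/(C + 2*C*(-3 + C)))
g(4*(-2 + 3))*(-113 - 122) = (1/(((4*(-2 + 3)))*(-5 + 2*(4*(-2 + 3)))))*(-113 - 122) = (1/(((4*1))*(-5 + 2*(4*1))))*(-235) = (1/(4*(-5 + 2*4)))*(-235) = (1/(4*(-5 + 8)))*(-235) = ((¼)/3)*(-235) = ((¼)*(⅓))*(-235) = (1/12)*(-235) = -235/12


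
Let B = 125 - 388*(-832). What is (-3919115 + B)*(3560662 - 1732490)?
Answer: -6574424613928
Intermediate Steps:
B = 322941 (B = 125 + 322816 = 322941)
(-3919115 + B)*(3560662 - 1732490) = (-3919115 + 322941)*(3560662 - 1732490) = -3596174*1828172 = -6574424613928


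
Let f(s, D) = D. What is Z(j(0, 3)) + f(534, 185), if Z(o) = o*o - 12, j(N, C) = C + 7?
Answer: 273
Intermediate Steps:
j(N, C) = 7 + C
Z(o) = -12 + o**2 (Z(o) = o**2 - 12 = -12 + o**2)
Z(j(0, 3)) + f(534, 185) = (-12 + (7 + 3)**2) + 185 = (-12 + 10**2) + 185 = (-12 + 100) + 185 = 88 + 185 = 273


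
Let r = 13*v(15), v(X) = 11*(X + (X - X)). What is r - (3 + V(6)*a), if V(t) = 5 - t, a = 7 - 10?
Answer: 2139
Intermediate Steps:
a = -3
v(X) = 11*X (v(X) = 11*(X + 0) = 11*X)
r = 2145 (r = 13*(11*15) = 13*165 = 2145)
r - (3 + V(6)*a) = 2145 - (3 + (5 - 1*6)*(-3)) = 2145 - (3 + (5 - 6)*(-3)) = 2145 - (3 - 1*(-3)) = 2145 - (3 + 3) = 2145 - 1*6 = 2145 - 6 = 2139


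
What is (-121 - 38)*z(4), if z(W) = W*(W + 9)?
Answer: -8268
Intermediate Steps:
z(W) = W*(9 + W)
(-121 - 38)*z(4) = (-121 - 38)*(4*(9 + 4)) = -636*13 = -159*52 = -8268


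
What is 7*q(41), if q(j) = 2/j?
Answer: 14/41 ≈ 0.34146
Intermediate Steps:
7*q(41) = 7*(2/41) = 14/41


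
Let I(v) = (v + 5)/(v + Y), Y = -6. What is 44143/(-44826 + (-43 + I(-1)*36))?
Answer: -309001/314227 ≈ -0.98337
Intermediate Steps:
I(v) = (5 + v)/(-6 + v) (I(v) = (v + 5)/(v - 6) = (5 + v)/(-6 + v))
44143/(-44826 + (-43 + I(-1)*36)) = 44143/(-44826 + (-43 + ((5 - 1)/(-6 - 1))*36)) = 44143/(-44826 + (-43 + (4/(-7))*36)) = 44143/(-44826 + (-43 - 1/7*4*36)) = 44143/(-44826 + (-43 - 4/7*36)) = 44143/(-44826 + (-43 - 144/7)) = 44143/(-44826 - 445/7) = 44143/(-314227/7) = 44143*(-7/314227) = -309001/314227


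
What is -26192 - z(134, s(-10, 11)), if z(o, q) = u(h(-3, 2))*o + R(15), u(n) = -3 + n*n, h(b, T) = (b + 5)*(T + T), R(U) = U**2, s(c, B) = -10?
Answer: -34591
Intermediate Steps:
h(b, T) = 2*T*(5 + b) (h(b, T) = (5 + b)*(2*T) = 2*T*(5 + b))
u(n) = -3 + n**2
z(o, q) = 225 + 61*o (z(o, q) = (-3 + (2*2*(5 - 3))**2)*o + 15**2 = (-3 + (2*2*2)**2)*o + 225 = (-3 + 8**2)*o + 225 = (-3 + 64)*o + 225 = 61*o + 225 = 225 + 61*o)
-26192 - z(134, s(-10, 11)) = -26192 - (225 + 61*134) = -26192 - (225 + 8174) = -26192 - 1*8399 = -26192 - 8399 = -34591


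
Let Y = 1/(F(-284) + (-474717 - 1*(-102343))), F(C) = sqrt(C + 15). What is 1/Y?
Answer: -372374 + I*sqrt(269) ≈ -3.7237e+5 + 16.401*I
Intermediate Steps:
F(C) = sqrt(15 + C)
Y = 1/(-372374 + I*sqrt(269)) (Y = 1/(sqrt(15 - 284) + (-474717 - 1*(-102343))) = 1/(sqrt(-269) + (-474717 + 102343)) = 1/(I*sqrt(269) - 372374) = 1/(-372374 + I*sqrt(269)) ≈ -2.6855e-6 - 1.2e-10*I)
1/Y = 1/(-372374/138662396145 - I*sqrt(269)/138662396145)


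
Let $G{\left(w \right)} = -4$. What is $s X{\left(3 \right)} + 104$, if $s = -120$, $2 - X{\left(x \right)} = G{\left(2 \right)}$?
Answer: $-616$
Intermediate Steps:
$X{\left(x \right)} = 6$ ($X{\left(x \right)} = 2 - -4 = 2 + 4 = 6$)
$s X{\left(3 \right)} + 104 = \left(-120\right) 6 + 104 = -720 + 104 = -616$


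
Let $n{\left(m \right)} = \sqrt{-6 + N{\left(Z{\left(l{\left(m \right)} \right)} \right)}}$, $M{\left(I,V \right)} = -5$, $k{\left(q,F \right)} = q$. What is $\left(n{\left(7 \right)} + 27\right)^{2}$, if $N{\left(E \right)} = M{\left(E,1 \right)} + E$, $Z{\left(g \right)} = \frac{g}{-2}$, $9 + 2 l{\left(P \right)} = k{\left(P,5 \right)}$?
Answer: $\frac{\left(54 + i \sqrt{42}\right)^{2}}{4} \approx 718.5 + 174.98 i$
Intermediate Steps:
$l{\left(P \right)} = - \frac{9}{2} + \frac{P}{2}$
$Z{\left(g \right)} = - \frac{g}{2}$ ($Z{\left(g \right)} = g \left(- \frac{1}{2}\right) = - \frac{g}{2}$)
$N{\left(E \right)} = -5 + E$
$n{\left(m \right)} = \sqrt{- \frac{35}{4} - \frac{m}{4}}$ ($n{\left(m \right)} = \sqrt{-6 - \left(5 + \frac{- \frac{9}{2} + \frac{m}{2}}{2}\right)} = \sqrt{-6 - \left(\frac{11}{4} + \frac{m}{4}\right)} = \sqrt{- \frac{35}{4} - \frac{m}{4}}$)
$\left(n{\left(7 \right)} + 27\right)^{2} = \left(\frac{\sqrt{-35 - 7}}{2} + 27\right)^{2} = \left(\frac{\sqrt{-42}}{2} + 27\right)^{2} = \left(\frac{i \sqrt{42}}{2} + 27\right)^{2} = \left(27 + \frac{i \sqrt{42}}{2}\right)^{2}$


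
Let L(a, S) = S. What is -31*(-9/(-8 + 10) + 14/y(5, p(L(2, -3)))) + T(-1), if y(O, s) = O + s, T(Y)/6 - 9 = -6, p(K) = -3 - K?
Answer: 707/10 ≈ 70.700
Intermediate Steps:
T(Y) = 18 (T(Y) = 54 + 6*(-6) = 54 - 36 = 18)
-31*(-9/(-8 + 10) + 14/y(5, p(L(2, -3)))) + T(-1) = -31*(-9/(-8 + 10) + 14/(5 + (-3 - 1*(-3)))) + 18 = -31*(-9/2 + 14/(5 + (-3 + 3))) + 18 = -31*(-9*½ + 14/(5 + 0)) + 18 = -31*(-9/2 + 14/5) + 18 = -31*(-17/10) + 18 = 527/10 + 18 = 707/10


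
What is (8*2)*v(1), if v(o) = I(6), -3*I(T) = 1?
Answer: -16/3 ≈ -5.3333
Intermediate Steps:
I(T) = -⅓ (I(T) = -⅓*1 = -⅓)
v(o) = -⅓
(8*2)*v(1) = (8*2)*(-⅓) = 16*(-⅓) = -16/3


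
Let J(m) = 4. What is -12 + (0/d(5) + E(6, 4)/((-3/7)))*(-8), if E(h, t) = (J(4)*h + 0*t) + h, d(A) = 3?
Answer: 548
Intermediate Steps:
E(h, t) = 5*h (E(h, t) = (4*h + 0*t) + h = (4*h + 0) + h = 4*h + h = 5*h)
-12 + (0/d(5) + E(6, 4)/((-3/7)))*(-8) = -12 + (0/3 + (5*6)/((-3/7)))*(-8) = -12 + (0*(⅓) + 30/((-3*⅐)))*(-8) = -12 + (0 + 30/(-3/7))*(-8) = -12 + (0 + 30*(-7/3))*(-8) = -12 + (0 - 70)*(-8) = -12 - 70*(-8) = -12 + 560 = 548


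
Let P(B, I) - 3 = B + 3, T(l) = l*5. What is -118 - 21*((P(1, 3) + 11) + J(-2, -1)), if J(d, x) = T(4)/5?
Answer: -580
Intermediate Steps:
T(l) = 5*l
P(B, I) = 6 + B (P(B, I) = 3 + (B + 3) = 3 + (3 + B) = 6 + B)
J(d, x) = 4 (J(d, x) = (5*4)/5 = 20*(⅕) = 4)
-118 - 21*((P(1, 3) + 11) + J(-2, -1)) = -118 - 21*(((6 + 1) + 11) + 4) = -118 - 21*((7 + 11) + 4) = -118 - 21*(18 + 4) = -118 - 21*22 = -118 - 462 = -580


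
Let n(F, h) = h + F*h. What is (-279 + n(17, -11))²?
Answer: 227529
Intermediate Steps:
(-279 + n(17, -11))² = (-279 - 11*(1 + 17))² = (-279 - 11*18)² = (-279 - 198)² = (-477)² = 227529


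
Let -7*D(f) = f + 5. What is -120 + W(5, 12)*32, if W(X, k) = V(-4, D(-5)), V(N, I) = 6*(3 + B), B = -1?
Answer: 264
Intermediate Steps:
D(f) = -5/7 - f/7 (D(f) = -(f + 5)/7 = -(5 + f)/7 = -5/7 - f/7)
V(N, I) = 12 (V(N, I) = 6*(3 - 1) = 6*2 = 12)
W(X, k) = 12
-120 + W(5, 12)*32 = -120 + 12*32 = -120 + 384 = 264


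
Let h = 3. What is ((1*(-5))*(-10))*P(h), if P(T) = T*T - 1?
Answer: 400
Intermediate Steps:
P(T) = -1 + T**2 (P(T) = T**2 - 1 = -1 + T**2)
((1*(-5))*(-10))*P(h) = ((1*(-5))*(-10))*(-1 + 3**2) = (-5*(-10))*(-1 + 9) = 50*8 = 400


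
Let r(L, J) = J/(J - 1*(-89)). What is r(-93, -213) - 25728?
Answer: -3190059/124 ≈ -25726.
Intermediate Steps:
r(L, J) = J/(89 + J) (r(L, J) = J/(J + 89) = J/(89 + J))
r(-93, -213) - 25728 = -213/(89 - 213) - 25728 = -213/(-124) - 25728 = -213*(-1/124) - 25728 = 213/124 - 25728 = -3190059/124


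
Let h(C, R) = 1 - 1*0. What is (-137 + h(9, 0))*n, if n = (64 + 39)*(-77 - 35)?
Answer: 1568896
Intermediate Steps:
n = -11536 (n = 103*(-112) = -11536)
h(C, R) = 1 (h(C, R) = 1 + 0 = 1)
(-137 + h(9, 0))*n = (-137 + 1)*(-11536) = -136*(-11536) = 1568896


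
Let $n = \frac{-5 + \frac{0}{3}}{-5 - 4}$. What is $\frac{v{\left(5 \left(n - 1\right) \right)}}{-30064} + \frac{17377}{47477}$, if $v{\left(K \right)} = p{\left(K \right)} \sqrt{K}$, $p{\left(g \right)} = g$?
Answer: $\frac{17377}{47477} + \frac{5 i \sqrt{5}}{101466} \approx 0.36601 + 0.00011019 i$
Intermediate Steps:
$n = \frac{5}{9}$ ($n = \frac{-5 + 0 \cdot \frac{1}{3}}{-9} = \left(-5 + 0\right) \left(- \frac{1}{9}\right) = \left(-5\right) \left(- \frac{1}{9}\right) = \frac{5}{9} \approx 0.55556$)
$v{\left(K \right)} = K^{\frac{3}{2}}$ ($v{\left(K \right)} = K \sqrt{K} = K^{\frac{3}{2}}$)
$\frac{v{\left(5 \left(n - 1\right) \right)}}{-30064} + \frac{17377}{47477} = \frac{\left(5 \left(\frac{5}{9} - 1\right)\right)^{\frac{3}{2}}}{-30064} + \frac{17377}{47477} = \left(5 \left(- \frac{4}{9}\right)\right)^{\frac{3}{2}} \left(- \frac{1}{30064}\right) + 17377 \cdot \frac{1}{47477} = \left(- \frac{20}{9}\right)^{\frac{3}{2}} \left(- \frac{1}{30064}\right) + \frac{17377}{47477} = - \frac{40 i \sqrt{5}}{27} \left(- \frac{1}{30064}\right) + \frac{17377}{47477} = \frac{5 i \sqrt{5}}{101466} + \frac{17377}{47477} = \frac{17377}{47477} + \frac{5 i \sqrt{5}}{101466}$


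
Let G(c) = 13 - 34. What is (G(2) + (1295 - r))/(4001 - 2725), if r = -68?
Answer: 61/58 ≈ 1.0517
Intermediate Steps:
G(c) = -21
(G(2) + (1295 - r))/(4001 - 2725) = (-21 + (1295 - 1*(-68)))/(4001 - 2725) = (-21 + (1295 + 68))/1276 = (-21 + 1363)*(1/1276) = 1342*(1/1276) = 61/58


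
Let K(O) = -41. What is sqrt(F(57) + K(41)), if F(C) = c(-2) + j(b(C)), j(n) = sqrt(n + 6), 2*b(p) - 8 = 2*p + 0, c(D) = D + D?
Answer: sqrt(-45 + sqrt(67)) ≈ 6.0675*I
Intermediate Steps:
c(D) = 2*D
b(p) = 4 + p (b(p) = 4 + (2*p + 0)/2 = 4 + (2*p)/2 = 4 + p)
j(n) = sqrt(6 + n)
F(C) = -4 + sqrt(10 + C) (F(C) = 2*(-2) + sqrt(6 + (4 + C)) = -4 + sqrt(10 + C))
sqrt(F(57) + K(41)) = sqrt((-4 + sqrt(10 + 57)) - 41) = sqrt((-4 + sqrt(67)) - 41) = sqrt(-45 + sqrt(67))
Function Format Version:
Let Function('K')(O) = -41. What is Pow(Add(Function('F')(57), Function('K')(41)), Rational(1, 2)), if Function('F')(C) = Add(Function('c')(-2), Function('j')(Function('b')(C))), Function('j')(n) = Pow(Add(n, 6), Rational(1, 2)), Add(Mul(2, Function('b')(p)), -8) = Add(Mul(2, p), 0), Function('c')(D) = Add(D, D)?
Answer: Pow(Add(-45, Pow(67, Rational(1, 2))), Rational(1, 2)) ≈ Mul(6.0675, I)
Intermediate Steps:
Function('c')(D) = Mul(2, D)
Function('b')(p) = Add(4, p) (Function('b')(p) = Add(4, Mul(Rational(1, 2), Add(Mul(2, p), 0))) = Add(4, Mul(Rational(1, 2), Mul(2, p))) = Add(4, p))
Function('j')(n) = Pow(Add(6, n), Rational(1, 2))
Function('F')(C) = Add(-4, Pow(Add(10, C), Rational(1, 2))) (Function('F')(C) = Add(Mul(2, -2), Pow(Add(6, Add(4, C)), Rational(1, 2))) = Add(-4, Pow(Add(10, C), Rational(1, 2))))
Pow(Add(Function('F')(57), Function('K')(41)), Rational(1, 2)) = Pow(Add(Add(-4, Pow(Add(10, 57), Rational(1, 2))), -41), Rational(1, 2)) = Pow(Add(Add(-4, Pow(67, Rational(1, 2))), -41), Rational(1, 2)) = Pow(Add(-45, Pow(67, Rational(1, 2))), Rational(1, 2))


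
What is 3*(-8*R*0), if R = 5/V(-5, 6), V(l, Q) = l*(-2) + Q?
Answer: 0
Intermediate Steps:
V(l, Q) = Q - 2*l (V(l, Q) = -2*l + Q = Q - 2*l)
R = 5/16 (R = 5/(6 - 2*(-5)) = 5/(6 + 10) = 5/16 ≈ 0.31250)
3*(-8*R*0) = 3*(-8*5/16*0) = 3*(-5/2*0) = 3*0 = 0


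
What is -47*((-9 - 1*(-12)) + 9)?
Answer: -564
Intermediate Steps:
-47*((-9 - 1*(-12)) + 9) = -47*((-9 + 12) + 9) = -47*(3 + 9) = -47*12 = -564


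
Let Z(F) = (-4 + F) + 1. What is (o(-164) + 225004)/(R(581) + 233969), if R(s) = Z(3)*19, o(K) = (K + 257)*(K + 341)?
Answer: 241465/233969 ≈ 1.0320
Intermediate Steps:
o(K) = (257 + K)*(341 + K)
Z(F) = -3 + F
R(s) = 0 (R(s) = (-3 + 3)*19 = 0*19 = 0)
(o(-164) + 225004)/(R(581) + 233969) = ((87637 + (-164)² + 598*(-164)) + 225004)/(0 + 233969) = ((87637 + 26896 - 98072) + 225004)/233969 = (16461 + 225004)*(1/233969) = 241465*(1/233969) = 241465/233969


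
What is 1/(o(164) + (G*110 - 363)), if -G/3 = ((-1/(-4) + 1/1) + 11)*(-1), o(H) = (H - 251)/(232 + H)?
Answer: 132/485665 ≈ 0.00027179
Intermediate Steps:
o(H) = (-251 + H)/(232 + H)
G = 147/4 (G = -3*((-1/(-4) + 1/1) + 11)*(-1) = -3*((-1*(-¼) + 1*1) + 11)*(-1) = -3*((¼ + 1) + 11)*(-1) = -3*(5/4 + 11)*(-1) = -147*(-1)/4 = -3*(-49/4) = 147/4 ≈ 36.750)
1/(o(164) + (G*110 - 363)) = 1/((-251 + 164)/(232 + 164) + ((147/4)*110 - 363)) = 1/(-87/396 + (8085/2 - 363)) = 1/((1/396)*(-87) + 7359/2) = 1/(-29/132 + 7359/2) = 1/(485665/132) = 132/485665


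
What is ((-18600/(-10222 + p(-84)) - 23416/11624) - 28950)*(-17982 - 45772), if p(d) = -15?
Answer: 27453472626879146/14874361 ≈ 1.8457e+9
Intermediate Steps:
((-18600/(-10222 + p(-84)) - 23416/11624) - 28950)*(-17982 - 45772) = ((-18600/(-10222 - 15) - 23416/11624) - 28950)*(-17982 - 45772) = ((-18600/(-10237) - 23416*1/11624) - 28950)*(-63754) = ((-18600*(-1/10237) - 2927/1453) - 28950)*(-63754) = ((18600/10237 - 2927/1453) - 28950)*(-63754) = (-2937899/14874361 - 28950)*(-63754) = -430615688849/14874361*(-63754) = 27453472626879146/14874361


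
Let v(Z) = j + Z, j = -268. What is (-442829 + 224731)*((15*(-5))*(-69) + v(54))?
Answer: -1081984178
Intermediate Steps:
v(Z) = -268 + Z
(-442829 + 224731)*((15*(-5))*(-69) + v(54)) = (-442829 + 224731)*((15*(-5))*(-69) + (-268 + 54)) = -218098*(-75*(-69) - 214) = -218098*(5175 - 214) = -218098*4961 = -1081984178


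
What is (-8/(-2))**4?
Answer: 256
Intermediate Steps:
(-8/(-2))**4 = (-8*(-1/2))**4 = 4**4 = 256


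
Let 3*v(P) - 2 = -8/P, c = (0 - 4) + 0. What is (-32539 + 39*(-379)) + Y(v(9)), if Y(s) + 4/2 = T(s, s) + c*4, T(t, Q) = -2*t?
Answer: -1278146/27 ≈ -47339.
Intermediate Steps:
c = -4 (c = -4 + 0 = -4)
v(P) = 2/3 - 8/(3*P) (v(P) = 2/3 + (-8/P)/3 = 2/3 - 8/(3*P))
Y(s) = -18 - 2*s (Y(s) = -2 + (-2*s - 4*4) = -2 + (-2*s - 16) = -2 + (-16 - 2*s) = -18 - 2*s)
(-32539 + 39*(-379)) + Y(v(9)) = (-32539 + 39*(-379)) + (-18 - 4*(-4 + 9)/(3*9)) = (-32539 - 14781) + (-18 - 4*5/(3*9)) = -47320 + (-18 - 2*10/27) = -47320 + (-18 - 20/27) = -47320 - 506/27 = -1278146/27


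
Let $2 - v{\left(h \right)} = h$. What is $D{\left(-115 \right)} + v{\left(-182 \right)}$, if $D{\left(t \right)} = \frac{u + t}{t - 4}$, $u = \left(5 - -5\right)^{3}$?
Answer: $\frac{21011}{119} \approx 176.56$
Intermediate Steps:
$u = 1000$ ($u = \left(5 + 5\right)^{3} = 10^{3} = 1000$)
$v{\left(h \right)} = 2 - h$
$D{\left(t \right)} = \frac{1000 + t}{-4 + t}$ ($D{\left(t \right)} = \frac{1000 + t}{t - 4} = \frac{1000 + t}{-4 + t}$)
$D{\left(-115 \right)} + v{\left(-182 \right)} = \frac{1000 - 115}{-4 - 115} + \left(2 - -182\right) = \frac{1}{-119} \cdot 885 + \left(2 + 182\right) = \left(- \frac{1}{119}\right) 885 + 184 = - \frac{885}{119} + 184 = \frac{21011}{119}$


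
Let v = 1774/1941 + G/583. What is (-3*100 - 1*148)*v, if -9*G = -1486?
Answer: -1820747264/3394809 ≈ -536.33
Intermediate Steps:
G = 1486/9 (G = -1/9*(-1486) = 1486/9 ≈ 165.11)
v = 4064168/3394809 (v = 1774/1941 + (1486/9)/583 = 1774*(1/1941) + (1486/9)*(1/583) = 1774/1941 + 1486/5247 = 4064168/3394809 ≈ 1.1972)
(-3*100 - 1*148)*v = (-3*100 - 1*148)*(4064168/3394809) = (-300 - 148)*(4064168/3394809) = -448*4064168/3394809 = -1820747264/3394809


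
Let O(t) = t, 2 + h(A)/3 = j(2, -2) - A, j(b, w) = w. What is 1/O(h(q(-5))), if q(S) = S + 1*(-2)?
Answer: 1/9 ≈ 0.11111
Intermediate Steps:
q(S) = -2 + S (q(S) = S - 2 = -2 + S)
h(A) = -12 - 3*A (h(A) = -6 + 3*(-2 - A) = -6 + (-6 - 3*A) = -12 - 3*A)
1/O(h(q(-5))) = 1/(-12 - 3*(-2 - 5)) = 1/(-12 - 3*(-7)) = 1/(-12 + 21) = 1/9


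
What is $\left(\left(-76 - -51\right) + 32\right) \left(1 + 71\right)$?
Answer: $504$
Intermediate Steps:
$\left(\left(-76 - -51\right) + 32\right) \left(1 + 71\right) = \left(\left(-76 + 51\right) + 32\right) 72 = \left(-25 + 32\right) 72 = 7 \cdot 72 = 504$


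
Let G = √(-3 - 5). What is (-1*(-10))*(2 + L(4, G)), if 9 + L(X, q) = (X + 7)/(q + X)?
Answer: 5*(-14*√2 + 17*I)/(√2 - 2*I) ≈ -51.667 - 12.964*I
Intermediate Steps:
G = 2*I*√2 (G = √(-8) = 2*I*√2 ≈ 2.8284*I)
L(X, q) = -9 + (7 + X)/(X + q) (L(X, q) = -9 + (X + 7)/(q + X) = -9 + (7 + X)/(X + q))
(-1*(-10))*(2 + L(4, G)) = (-1*(-10))*(2 + (7 - 18*I*√2 - 8*4)/(4 + 2*I*√2)) = 10*(2 + (7 - 18*I*√2 - 32)/(4 + 2*I*√2)) = 10*(2 + (-25 - 18*I*√2)/(4 + 2*I*√2)) = 20 + 10*(-25 - 18*I*√2)/(4 + 2*I*√2)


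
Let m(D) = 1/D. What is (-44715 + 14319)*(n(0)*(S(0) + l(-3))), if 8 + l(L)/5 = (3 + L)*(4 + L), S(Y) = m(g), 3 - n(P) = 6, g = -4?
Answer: -3670317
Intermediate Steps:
n(P) = -3 (n(P) = 3 - 1*6 = 3 - 6 = -3)
S(Y) = -1/4 (S(Y) = 1/(-4) = -1/4)
l(L) = -40 + 5*(3 + L)*(4 + L) (l(L) = -40 + 5*((3 + L)*(4 + L)) = -40 + 5*(3 + L)*(4 + L))
(-44715 + 14319)*(n(0)*(S(0) + l(-3))) = (-44715 + 14319)*(-3*(-1/4 + (20 + 5*(-3)**2 + 35*(-3)))) = -(-91188)*(-1/4 + (20 + 5*9 - 105)) = -(-91188)*(-1/4 + (20 + 45 - 105)) = -(-91188)*(-1/4 - 40) = -(-91188)*(-161)/4 = -30396*483/4 = -3670317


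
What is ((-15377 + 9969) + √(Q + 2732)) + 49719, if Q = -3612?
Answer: 44311 + 4*I*√55 ≈ 44311.0 + 29.665*I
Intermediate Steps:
((-15377 + 9969) + √(Q + 2732)) + 49719 = ((-15377 + 9969) + √(-3612 + 2732)) + 49719 = (-5408 + √(-880)) + 49719 = (-5408 + 4*I*√55) + 49719 = 44311 + 4*I*√55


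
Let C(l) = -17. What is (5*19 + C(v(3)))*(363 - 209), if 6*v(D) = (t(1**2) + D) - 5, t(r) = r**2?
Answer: 12012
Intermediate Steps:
v(D) = -2/3 + D/6 (v(D) = (((1**2)**2 + D) - 5)/6 = ((1**2 + D) - 5)/6 = ((1 + D) - 5)/6 = (-4 + D)/6 = -2/3 + D/6)
(5*19 + C(v(3)))*(363 - 209) = (5*19 - 17)*(363 - 209) = (95 - 17)*154 = 78*154 = 12012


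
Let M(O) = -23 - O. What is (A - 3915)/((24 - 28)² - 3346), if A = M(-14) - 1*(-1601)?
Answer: 2323/3330 ≈ 0.69760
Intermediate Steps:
A = 1592 (A = (-23 - 1*(-14)) - 1*(-1601) = (-23 + 14) + 1601 = -9 + 1601 = 1592)
(A - 3915)/((24 - 28)² - 3346) = (1592 - 3915)/((24 - 28)² - 3346) = -2323/((-4)² - 3346) = -2323/(16 - 3346) = -2323/(-3330) = -2323*(-1/3330) = 2323/3330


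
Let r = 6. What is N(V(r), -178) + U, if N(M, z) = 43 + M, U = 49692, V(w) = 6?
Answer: 49741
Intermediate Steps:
N(V(r), -178) + U = (43 + 6) + 49692 = 49 + 49692 = 49741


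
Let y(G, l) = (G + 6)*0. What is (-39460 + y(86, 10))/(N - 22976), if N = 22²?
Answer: 9865/5623 ≈ 1.7544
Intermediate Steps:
y(G, l) = 0 (y(G, l) = (6 + G)*0 = 0)
N = 484
(-39460 + y(86, 10))/(N - 22976) = (-39460 + 0)/(484 - 22976) = -39460/(-22492) = -39460*(-1/22492) = 9865/5623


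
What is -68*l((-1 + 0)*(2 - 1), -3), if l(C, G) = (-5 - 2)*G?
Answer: -1428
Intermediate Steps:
l(C, G) = -7*G
-68*l((-1 + 0)*(2 - 1), -3) = -(-476)*(-3) = -68*21 = -1428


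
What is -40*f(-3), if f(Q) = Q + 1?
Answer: 80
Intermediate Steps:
f(Q) = 1 + Q
-40*f(-3) = -40*(1 - 3) = -40*(-2) = 80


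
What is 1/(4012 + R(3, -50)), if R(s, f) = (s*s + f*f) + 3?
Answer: 1/6524 ≈ 0.00015328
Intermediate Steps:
R(s, f) = 3 + f² + s² (R(s, f) = (s² + f²) + 3 = (f² + s²) + 3 = 3 + f² + s²)
1/(4012 + R(3, -50)) = 1/(4012 + (3 + (-50)² + 3²)) = 1/(4012 + (3 + 2500 + 9)) = 1/(4012 + 2512) = 1/6524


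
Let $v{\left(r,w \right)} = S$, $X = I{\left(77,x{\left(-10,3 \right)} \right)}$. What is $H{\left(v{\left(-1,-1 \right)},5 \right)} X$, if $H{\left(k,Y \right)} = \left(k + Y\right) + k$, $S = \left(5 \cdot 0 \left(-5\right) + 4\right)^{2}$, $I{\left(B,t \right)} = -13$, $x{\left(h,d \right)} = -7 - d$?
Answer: $-481$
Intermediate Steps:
$X = -13$
$S = 16$ ($S = \left(0 \left(-5\right) + 4\right)^{2} = \left(0 + 4\right)^{2} = 4^{2} = 16$)
$v{\left(r,w \right)} = 16$
$H{\left(k,Y \right)} = Y + 2 k$ ($H{\left(k,Y \right)} = \left(Y + k\right) + k = Y + 2 k$)
$H{\left(v{\left(-1,-1 \right)},5 \right)} X = \left(5 + 2 \cdot 16\right) \left(-13\right) = \left(5 + 32\right) \left(-13\right) = 37 \left(-13\right) = -481$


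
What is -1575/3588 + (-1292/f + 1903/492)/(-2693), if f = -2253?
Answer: -32772481996/74379386211 ≈ -0.44061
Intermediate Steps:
-1575/3588 + (-1292/f + 1903/492)/(-2693) = -1575/3588 + (-1292/(-2253) + 1903/492)/(-2693) = -1575*1/3588 + (-1292*(-1/2253) + 1903*(1/492))*(-1/2693) = -525/1196 + (1292/2253 + 1903/492)*(-1/2693) = -525/1196 + (1641041/369492)*(-1/2693) = -525/1196 - 1641041/995041956 = -32772481996/74379386211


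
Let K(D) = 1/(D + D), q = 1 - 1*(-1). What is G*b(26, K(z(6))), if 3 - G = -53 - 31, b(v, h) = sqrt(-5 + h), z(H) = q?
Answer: 87*I*sqrt(19)/2 ≈ 189.61*I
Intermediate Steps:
q = 2 (q = 1 + 1 = 2)
z(H) = 2
K(D) = 1/(2*D)
G = 87 (G = 3 - (-53 - 31) = 3 - 1*(-84) = 3 + 84 = 87)
G*b(26, K(z(6))) = 87*sqrt(-5 + (1/2)/2) = 87*sqrt(-5 + (1/2)*(1/2)) = 87*sqrt(-5 + 1/4) = 87*sqrt(-19/4) = 87*(I*sqrt(19)/2) = 87*I*sqrt(19)/2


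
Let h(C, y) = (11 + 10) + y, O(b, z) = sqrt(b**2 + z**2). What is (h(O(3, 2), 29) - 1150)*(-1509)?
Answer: 1659900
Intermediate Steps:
h(C, y) = 21 + y
(h(O(3, 2), 29) - 1150)*(-1509) = ((21 + 29) - 1150)*(-1509) = (50 - 1150)*(-1509) = -1100*(-1509) = 1659900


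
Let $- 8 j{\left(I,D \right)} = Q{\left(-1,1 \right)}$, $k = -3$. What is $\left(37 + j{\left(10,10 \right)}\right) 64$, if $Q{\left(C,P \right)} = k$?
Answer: $2392$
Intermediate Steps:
$Q{\left(C,P \right)} = -3$
$j{\left(I,D \right)} = \frac{3}{8}$ ($j{\left(I,D \right)} = \left(- \frac{1}{8}\right) \left(-3\right) = \frac{3}{8}$)
$\left(37 + j{\left(10,10 \right)}\right) 64 = \left(37 + \frac{3}{8}\right) 64 = \frac{299}{8} \cdot 64 = 2392$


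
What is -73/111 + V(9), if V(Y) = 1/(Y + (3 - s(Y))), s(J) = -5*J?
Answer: -450/703 ≈ -0.64011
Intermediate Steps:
V(Y) = 1/(3 + 6*Y) (V(Y) = 1/(Y + (3 - (-5)*Y)) = 1/(Y + (3 + 5*Y)) = 1/(3 + 6*Y))
-73/111 + V(9) = -73/111 + 1/(3*(1 + 2*9)) = -73*1/111 + 1/(3*(1 + 18)) = -73/111 + (⅓)/19 = -73/111 + (⅓)*(1/19) = -73/111 + 1/57 = -450/703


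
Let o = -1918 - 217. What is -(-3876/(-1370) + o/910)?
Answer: -8603/17810 ≈ -0.48304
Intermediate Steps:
o = -2135
-(-3876/(-1370) + o/910) = -(-3876/(-1370) - 2135/910) = -(-3876*(-1/1370) - 2135*1/910) = -(1938/685 - 61/26) = -1*8603/17810 = -8603/17810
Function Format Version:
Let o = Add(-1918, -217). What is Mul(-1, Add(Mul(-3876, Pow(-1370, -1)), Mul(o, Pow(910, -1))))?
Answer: Rational(-8603, 17810) ≈ -0.48304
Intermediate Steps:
o = -2135
Mul(-1, Add(Mul(-3876, Pow(-1370, -1)), Mul(o, Pow(910, -1)))) = Mul(-1, Add(Mul(-3876, Pow(-1370, -1)), Mul(-2135, Pow(910, -1)))) = Mul(-1, Add(Mul(-3876, Rational(-1, 1370)), Mul(-2135, Rational(1, 910)))) = Mul(-1, Add(Rational(1938, 685), Rational(-61, 26))) = Mul(-1, Rational(8603, 17810)) = Rational(-8603, 17810)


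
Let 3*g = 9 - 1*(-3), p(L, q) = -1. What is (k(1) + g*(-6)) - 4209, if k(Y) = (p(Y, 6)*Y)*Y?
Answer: -4234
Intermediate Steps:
g = 4 (g = (9 - 1*(-3))/3 = (9 + 3)/3 = (⅓)*12 = 4)
k(Y) = -Y² (k(Y) = (-Y)*Y = -Y²)
(k(1) + g*(-6)) - 4209 = (-1*1² + 4*(-6)) - 4209 = (-1*1 - 24) - 4209 = (-1 - 24) - 4209 = -25 - 4209 = -4234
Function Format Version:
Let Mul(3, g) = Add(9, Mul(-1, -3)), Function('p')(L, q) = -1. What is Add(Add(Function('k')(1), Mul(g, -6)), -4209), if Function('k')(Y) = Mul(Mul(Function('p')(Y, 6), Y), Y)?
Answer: -4234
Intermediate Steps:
g = 4 (g = Mul(Rational(1, 3), Add(9, Mul(-1, -3))) = Mul(Rational(1, 3), Add(9, 3)) = Mul(Rational(1, 3), 12) = 4)
Function('k')(Y) = Mul(-1, Pow(Y, 2)) (Function('k')(Y) = Mul(Mul(-1, Y), Y) = Mul(-1, Pow(Y, 2)))
Add(Add(Function('k')(1), Mul(g, -6)), -4209) = Add(Add(Mul(-1, Pow(1, 2)), Mul(4, -6)), -4209) = Add(Add(Mul(-1, 1), -24), -4209) = Add(Add(-1, -24), -4209) = Add(-25, -4209) = -4234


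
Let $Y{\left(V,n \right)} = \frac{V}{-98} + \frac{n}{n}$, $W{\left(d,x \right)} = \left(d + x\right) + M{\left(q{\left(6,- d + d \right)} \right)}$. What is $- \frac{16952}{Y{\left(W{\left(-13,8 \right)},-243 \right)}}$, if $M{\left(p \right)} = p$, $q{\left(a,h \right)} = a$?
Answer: $- \frac{1661296}{97} \approx -17127.0$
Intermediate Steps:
$W{\left(d,x \right)} = 6 + d + x$ ($W{\left(d,x \right)} = \left(d + x\right) + 6 = 6 + d + x$)
$Y{\left(V,n \right)} = 1 - \frac{V}{98}$ ($Y{\left(V,n \right)} = V \left(- \frac{1}{98}\right) + 1 = - \frac{V}{98} + 1 = 1 - \frac{V}{98}$)
$- \frac{16952}{Y{\left(W{\left(-13,8 \right)},-243 \right)}} = - \frac{16952}{1 - \frac{6 - 13 + 8}{98}} = - \frac{16952}{1 - \frac{1}{98}} = - \frac{16952}{\frac{97}{98}} = \left(-16952\right) \frac{98}{97} = - \frac{1661296}{97}$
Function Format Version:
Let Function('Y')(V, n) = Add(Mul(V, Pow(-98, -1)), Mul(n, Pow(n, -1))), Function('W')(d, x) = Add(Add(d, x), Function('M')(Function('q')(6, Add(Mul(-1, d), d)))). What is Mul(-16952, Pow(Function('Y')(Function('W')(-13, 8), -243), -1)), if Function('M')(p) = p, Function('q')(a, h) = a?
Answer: Rational(-1661296, 97) ≈ -17127.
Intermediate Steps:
Function('W')(d, x) = Add(6, d, x) (Function('W')(d, x) = Add(Add(d, x), 6) = Add(6, d, x))
Function('Y')(V, n) = Add(1, Mul(Rational(-1, 98), V)) (Function('Y')(V, n) = Add(Mul(V, Rational(-1, 98)), 1) = Add(Mul(Rational(-1, 98), V), 1) = Add(1, Mul(Rational(-1, 98), V)))
Mul(-16952, Pow(Function('Y')(Function('W')(-13, 8), -243), -1)) = Mul(-16952, Pow(Add(1, Mul(Rational(-1, 98), Add(6, -13, 8))), -1)) = Mul(-16952, Pow(Add(1, Mul(Rational(-1, 98), 1)), -1)) = Mul(-16952, Pow(Add(1, Rational(-1, 98)), -1)) = Mul(-16952, Pow(Rational(97, 98), -1)) = Mul(-16952, Rational(98, 97)) = Rational(-1661296, 97)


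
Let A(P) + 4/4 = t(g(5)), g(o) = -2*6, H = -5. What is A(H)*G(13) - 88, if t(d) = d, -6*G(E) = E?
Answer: -359/6 ≈ -59.833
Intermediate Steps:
g(o) = -12
G(E) = -E/6
A(P) = -13 (A(P) = -1 - 12 = -13)
A(H)*G(13) - 88 = -(-13)*13/6 - 88 = -13*(-13/6) - 88 = 169/6 - 88 = -359/6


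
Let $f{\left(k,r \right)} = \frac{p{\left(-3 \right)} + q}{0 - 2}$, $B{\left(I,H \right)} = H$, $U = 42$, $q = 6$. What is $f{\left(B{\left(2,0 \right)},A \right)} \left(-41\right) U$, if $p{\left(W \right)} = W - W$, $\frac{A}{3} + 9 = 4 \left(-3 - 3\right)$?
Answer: $5166$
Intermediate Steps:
$A = -99$ ($A = -27 + 3 \cdot 4 \left(-3 - 3\right) = -27 + 3 \cdot 4 \left(-6\right) = -27 + 3 \left(-24\right) = -27 - 72 = -99$)
$p{\left(W \right)} = 0$
$f{\left(k,r \right)} = -3$ ($f{\left(k,r \right)} = \frac{0 + 6}{0 - 2} = \frac{6}{-2} = 6 \left(- \frac{1}{2}\right) = -3$)
$f{\left(B{\left(2,0 \right)},A \right)} \left(-41\right) U = \left(-3\right) \left(-41\right) 42 = 123 \cdot 42 = 5166$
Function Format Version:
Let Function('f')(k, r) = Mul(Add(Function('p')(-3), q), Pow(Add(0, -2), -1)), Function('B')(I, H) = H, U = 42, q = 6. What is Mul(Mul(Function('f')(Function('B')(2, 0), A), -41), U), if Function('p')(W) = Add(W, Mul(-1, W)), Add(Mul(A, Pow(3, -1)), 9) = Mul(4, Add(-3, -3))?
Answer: 5166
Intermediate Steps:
A = -99 (A = Add(-27, Mul(3, Mul(4, Add(-3, -3)))) = Add(-27, Mul(3, Mul(4, -6))) = Add(-27, Mul(3, -24)) = Add(-27, -72) = -99)
Function('p')(W) = 0
Function('f')(k, r) = -3 (Function('f')(k, r) = Mul(Add(0, 6), Pow(Add(0, -2), -1)) = Mul(6, Pow(-2, -1)) = Mul(6, Rational(-1, 2)) = -3)
Mul(Mul(Function('f')(Function('B')(2, 0), A), -41), U) = Mul(Mul(-3, -41), 42) = Mul(123, 42) = 5166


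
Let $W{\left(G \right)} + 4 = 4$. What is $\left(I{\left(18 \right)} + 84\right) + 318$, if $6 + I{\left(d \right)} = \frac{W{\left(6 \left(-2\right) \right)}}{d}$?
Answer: $396$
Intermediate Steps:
$W{\left(G \right)} = 0$ ($W{\left(G \right)} = -4 + 4 = 0$)
$I{\left(d \right)} = -6$ ($I{\left(d \right)} = -6 + \frac{0}{d} = -6 + 0 = -6$)
$\left(I{\left(18 \right)} + 84\right) + 318 = \left(-6 + 84\right) + 318 = 78 + 318 = 396$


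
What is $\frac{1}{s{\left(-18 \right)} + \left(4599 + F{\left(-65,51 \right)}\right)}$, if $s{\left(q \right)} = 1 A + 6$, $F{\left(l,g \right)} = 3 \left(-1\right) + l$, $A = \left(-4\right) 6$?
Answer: $\frac{1}{4513} \approx 0.00022158$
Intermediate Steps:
$A = -24$
$F{\left(l,g \right)} = -3 + l$
$s{\left(q \right)} = -18$ ($s{\left(q \right)} = 1 \left(-24\right) + 6 = -24 + 6 = -18$)
$\frac{1}{s{\left(-18 \right)} + \left(4599 + F{\left(-65,51 \right)}\right)} = \frac{1}{-18 + \left(4599 - 68\right)} = \frac{1}{-18 + 4531} = \frac{1}{4513}$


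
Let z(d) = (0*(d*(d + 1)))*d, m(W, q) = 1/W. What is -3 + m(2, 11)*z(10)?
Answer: -3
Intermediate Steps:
z(d) = 0 (z(d) = (0*(d*(1 + d)))*d = 0*d = 0)
-3 + m(2, 11)*z(10) = -3 + 0/2 = -3 + (½)*0 = -3 + 0 = -3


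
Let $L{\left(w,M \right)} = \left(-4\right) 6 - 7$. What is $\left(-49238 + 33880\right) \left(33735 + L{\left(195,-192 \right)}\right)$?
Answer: $-517626032$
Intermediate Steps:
$L{\left(w,M \right)} = -31$ ($L{\left(w,M \right)} = -24 - 7 = -31$)
$\left(-49238 + 33880\right) \left(33735 + L{\left(195,-192 \right)}\right) = \left(-49238 + 33880\right) \left(33735 - 31\right) = \left(-15358\right) 33704 = -517626032$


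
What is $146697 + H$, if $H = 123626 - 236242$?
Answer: $34081$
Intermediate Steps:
$H = -112616$
$146697 + H = 146697 - 112616 = 34081$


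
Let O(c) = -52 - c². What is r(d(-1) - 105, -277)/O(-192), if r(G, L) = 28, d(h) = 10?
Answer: -7/9229 ≈ -0.00075848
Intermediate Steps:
r(d(-1) - 105, -277)/O(-192) = 28/(-52 - 1*(-192)²) = 28/(-52 - 1*36864) = 28/(-52 - 36864) = 28/(-36916) = 28*(-1/36916) = -7/9229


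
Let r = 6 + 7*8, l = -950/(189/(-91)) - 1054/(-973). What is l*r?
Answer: 746790496/26271 ≈ 28426.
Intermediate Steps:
l = 12045008/26271 (l = -950/(189*(-1/91)) - 1054*(-1/973) = -950/(-27/13) + 1054/973 = -950*(-13/27) + 1054/973 = 12350/27 + 1054/973 = 12045008/26271 ≈ 458.49)
r = 62 (r = 6 + 56 = 62)
l*r = (12045008/26271)*62 = 746790496/26271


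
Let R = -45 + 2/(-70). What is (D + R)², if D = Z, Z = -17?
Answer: 4713241/1225 ≈ 3847.5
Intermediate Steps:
D = -17
R = -1576/35 (R = -45 + 2*(-1/70) = -45 - 1/35 = -1576/35 ≈ -45.029)
(D + R)² = (-17 - 1576/35)² = (-2171/35)² = 4713241/1225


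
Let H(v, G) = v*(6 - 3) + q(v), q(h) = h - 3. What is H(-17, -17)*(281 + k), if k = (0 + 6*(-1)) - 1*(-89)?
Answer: -25844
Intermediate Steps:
q(h) = -3 + h
H(v, G) = -3 + 4*v (H(v, G) = v*(6 - 3) + (-3 + v) = v*3 + (-3 + v) = 3*v + (-3 + v) = -3 + 4*v)
k = 83 (k = (0 - 6) + 89 = -6 + 89 = 83)
H(-17, -17)*(281 + k) = (-3 + 4*(-17))*(281 + 83) = (-3 - 68)*364 = -71*364 = -25844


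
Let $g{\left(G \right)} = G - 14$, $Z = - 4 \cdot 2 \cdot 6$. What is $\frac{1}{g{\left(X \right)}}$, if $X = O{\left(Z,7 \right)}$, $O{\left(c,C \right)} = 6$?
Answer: $- \frac{1}{8} \approx -0.125$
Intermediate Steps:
$Z = -48$ ($Z = - 8 \cdot 6 = \left(-1\right) 48 = -48$)
$X = 6$
$g{\left(G \right)} = -14 + G$
$\frac{1}{g{\left(X \right)}} = \frac{1}{-14 + 6} = \frac{1}{-8} = - \frac{1}{8}$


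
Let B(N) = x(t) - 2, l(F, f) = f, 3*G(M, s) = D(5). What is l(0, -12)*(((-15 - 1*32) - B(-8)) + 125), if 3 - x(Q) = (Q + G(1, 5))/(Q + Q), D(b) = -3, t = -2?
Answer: -933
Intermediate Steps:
G(M, s) = -1 (G(M, s) = (⅓)*(-3) = -1)
x(Q) = 3 - (-1 + Q)/(2*Q) (x(Q) = 3 - (Q - 1)/(Q + Q) = 3 - (-1 + Q)/(2*Q))
B(N) = ¼ (B(N) = (½)*(1 + 5*(-2))/(-2) - 2 = (½)*(-½)*(1 - 10) - 2 = (½)*(-½)*(-9) - 2 = 9/4 - 2 = ¼)
l(0, -12)*(((-15 - 1*32) - B(-8)) + 125) = -12*(((-15 - 1*32) - 1*¼) + 125) = -12*(((-15 - 32) - ¼) + 125) = -12*((-47 - ¼) + 125) = -12*(-189/4 + 125) = -12*311/4 = -933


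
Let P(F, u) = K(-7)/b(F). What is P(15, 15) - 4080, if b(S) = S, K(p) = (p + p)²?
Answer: -61004/15 ≈ -4066.9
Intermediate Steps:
K(p) = 4*p² (K(p) = (2*p)² = 4*p²)
P(F, u) = 196/F (P(F, u) = (4*(-7)²)/F = (4*49)/F = 196/F)
P(15, 15) - 4080 = 196/15 - 4080 = -61004/15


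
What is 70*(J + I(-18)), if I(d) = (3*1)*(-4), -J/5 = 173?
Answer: -61390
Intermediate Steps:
J = -865 (J = -5*173 = -865)
I(d) = -12 (I(d) = 3*(-4) = -12)
70*(J + I(-18)) = 70*(-865 - 12) = 70*(-877) = -61390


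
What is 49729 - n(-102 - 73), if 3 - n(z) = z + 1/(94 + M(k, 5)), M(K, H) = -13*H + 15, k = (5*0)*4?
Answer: 2180245/44 ≈ 49551.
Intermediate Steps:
k = 0 (k = 0*4 = 0)
M(K, H) = 15 - 13*H
n(z) = 131/44 - z (n(z) = 3 - (z + 1/(94 + (15 - 13*5))) = 3 - (z + 1/(94 + (15 - 65))) = 3 - (z + 1/(94 - 50)) = 3 - (z + 1/44) = 3 - (1/44 + z) = 3 + (-1/44 - z) = 131/44 - z)
49729 - n(-102 - 73) = 49729 - (131/44 - (-102 - 73)) = 49729 - (131/44 - 1*(-175)) = 49729 - (131/44 + 175) = 49729 - 1*7831/44 = 49729 - 7831/44 = 2180245/44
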